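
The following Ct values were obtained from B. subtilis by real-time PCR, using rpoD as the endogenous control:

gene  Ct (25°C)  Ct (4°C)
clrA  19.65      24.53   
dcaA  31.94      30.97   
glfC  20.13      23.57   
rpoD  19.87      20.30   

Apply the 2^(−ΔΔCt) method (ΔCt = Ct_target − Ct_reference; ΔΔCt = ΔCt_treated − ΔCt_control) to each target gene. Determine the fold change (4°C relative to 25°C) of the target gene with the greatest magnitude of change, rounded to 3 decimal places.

clrA: ΔΔCt = (24.53−20.30) − (19.65−19.87) = 4.23 − (-0.22) = 4.45; fold change = 2^-4.45 = 0.046
dcaA: ΔΔCt = (30.97−20.30) − (31.94−19.87) = 10.67 − 12.07 = -1.40; fold change = 2^1.40 = 2.639
glfC: ΔΔCt = (23.57−20.30) − (20.13−19.87) = 3.27 − 0.26 = 3.01; fold change = 2^-3.01 = 0.124
clrA has the largest |ΔΔCt| = 4.45.

0.046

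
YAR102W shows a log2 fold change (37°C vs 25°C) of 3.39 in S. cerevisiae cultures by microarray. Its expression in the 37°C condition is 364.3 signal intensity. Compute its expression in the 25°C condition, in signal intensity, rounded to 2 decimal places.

34.75

Fold change = 2^(3.39) = 10.4831
25°C expression = 364.3 / 10.4831 = 34.75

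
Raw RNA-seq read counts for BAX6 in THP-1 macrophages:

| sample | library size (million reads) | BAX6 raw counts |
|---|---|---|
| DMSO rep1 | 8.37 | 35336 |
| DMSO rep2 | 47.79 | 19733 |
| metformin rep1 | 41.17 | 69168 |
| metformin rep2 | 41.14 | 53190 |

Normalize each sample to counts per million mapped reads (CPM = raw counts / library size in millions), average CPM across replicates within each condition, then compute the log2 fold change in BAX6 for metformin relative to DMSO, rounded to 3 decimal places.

-0.641

CPM(DMSO rep1) = 35336 / 8.37 = 4221.7443
CPM(DMSO rep2) = 19733 / 47.79 = 412.9107
CPM(metformin rep1) = 69168 / 41.17 = 1680.0583
CPM(metformin rep2) = 53190 / 41.14 = 1292.9023
mean CPM(DMSO) = 2317.3275; mean CPM(metformin) = 1486.4803
Fold change = 1486.4803 / 2317.3275 = 0.64146
log2(0.64146) = -0.6406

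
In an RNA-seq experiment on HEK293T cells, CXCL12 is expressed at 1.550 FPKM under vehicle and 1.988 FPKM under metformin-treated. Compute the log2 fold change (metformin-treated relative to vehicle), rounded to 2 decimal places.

Fold change = 1.988 / 1.550 = 1.2826
log2(1.2826) = 0.359

0.36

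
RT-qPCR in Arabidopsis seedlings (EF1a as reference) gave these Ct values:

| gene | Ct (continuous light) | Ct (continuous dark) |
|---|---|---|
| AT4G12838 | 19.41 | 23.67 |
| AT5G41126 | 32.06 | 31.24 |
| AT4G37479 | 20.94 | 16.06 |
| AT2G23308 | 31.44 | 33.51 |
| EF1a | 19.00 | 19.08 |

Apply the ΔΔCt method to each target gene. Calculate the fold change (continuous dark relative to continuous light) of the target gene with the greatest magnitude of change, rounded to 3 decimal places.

31.125

AT4G12838: ΔΔCt = (23.67−19.08) − (19.41−19.00) = 4.59 − 0.41 = 4.18; fold change = 2^-4.18 = 0.055
AT5G41126: ΔΔCt = (31.24−19.08) − (32.06−19.00) = 12.16 − 13.06 = -0.90; fold change = 2^0.90 = 1.866
AT4G37479: ΔΔCt = (16.06−19.08) − (20.94−19.00) = -3.02 − 1.94 = -4.96; fold change = 2^4.96 = 31.125
AT2G23308: ΔΔCt = (33.51−19.08) − (31.44−19.00) = 14.43 − 12.44 = 1.99; fold change = 2^-1.99 = 0.252
AT4G37479 has the largest |ΔΔCt| = 4.96.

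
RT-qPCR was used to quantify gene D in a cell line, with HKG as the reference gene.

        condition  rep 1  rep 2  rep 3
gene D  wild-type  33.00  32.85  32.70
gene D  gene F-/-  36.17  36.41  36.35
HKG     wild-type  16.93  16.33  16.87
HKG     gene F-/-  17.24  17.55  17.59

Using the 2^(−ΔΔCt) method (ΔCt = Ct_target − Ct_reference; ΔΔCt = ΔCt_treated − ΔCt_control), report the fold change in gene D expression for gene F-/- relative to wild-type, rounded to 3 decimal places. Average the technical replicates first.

0.153

Mean Ct: gene D wild-type 32.850; gene D gene F-/- 36.310; HKG wild-type 16.710; HKG gene F-/- 17.460
ΔCt(wild-type) = 32.850 − 16.710 = 16.140
ΔCt(gene F-/-) = 36.310 − 17.460 = 18.850
ΔΔCt = 18.850 − 16.140 = 2.710
Fold change = 2^(−2.710) = 0.1528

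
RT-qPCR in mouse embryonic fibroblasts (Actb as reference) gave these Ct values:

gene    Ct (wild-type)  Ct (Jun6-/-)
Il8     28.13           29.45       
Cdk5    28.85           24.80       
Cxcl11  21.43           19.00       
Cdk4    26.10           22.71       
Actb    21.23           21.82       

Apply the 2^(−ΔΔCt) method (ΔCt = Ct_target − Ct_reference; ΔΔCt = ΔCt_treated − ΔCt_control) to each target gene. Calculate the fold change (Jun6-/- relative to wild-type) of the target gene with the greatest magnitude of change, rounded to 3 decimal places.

24.933

Il8: ΔΔCt = (29.45−21.82) − (28.13−21.23) = 7.63 − 6.90 = 0.73; fold change = 2^-0.73 = 0.603
Cdk5: ΔΔCt = (24.80−21.82) − (28.85−21.23) = 2.98 − 7.62 = -4.64; fold change = 2^4.64 = 24.933
Cxcl11: ΔΔCt = (19.00−21.82) − (21.43−21.23) = -2.82 − 0.20 = -3.02; fold change = 2^3.02 = 8.112
Cdk4: ΔΔCt = (22.71−21.82) − (26.10−21.23) = 0.89 − 4.87 = -3.98; fold change = 2^3.98 = 15.780
Cdk5 has the largest |ΔΔCt| = 4.64.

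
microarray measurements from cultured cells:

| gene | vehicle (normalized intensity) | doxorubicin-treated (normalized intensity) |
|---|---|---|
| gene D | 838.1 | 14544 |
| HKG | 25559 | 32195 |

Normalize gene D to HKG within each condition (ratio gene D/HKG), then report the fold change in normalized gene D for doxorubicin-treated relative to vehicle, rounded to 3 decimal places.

gene D/HKG (vehicle) = 838.1 / 25559 = 0.032791
gene D/HKG (doxorubicin-treated) = 14544 / 32195 = 0.45175
Fold change = 0.45175 / 0.032791 = 13.7766

13.777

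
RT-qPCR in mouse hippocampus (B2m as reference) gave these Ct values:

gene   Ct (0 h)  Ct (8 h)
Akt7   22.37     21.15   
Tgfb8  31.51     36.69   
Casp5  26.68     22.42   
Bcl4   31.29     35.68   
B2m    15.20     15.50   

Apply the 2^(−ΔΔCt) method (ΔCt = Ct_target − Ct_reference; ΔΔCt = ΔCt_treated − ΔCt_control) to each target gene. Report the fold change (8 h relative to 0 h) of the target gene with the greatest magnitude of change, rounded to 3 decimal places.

0.034

Akt7: ΔΔCt = (21.15−15.50) − (22.37−15.20) = 5.65 − 7.17 = -1.52; fold change = 2^1.52 = 2.868
Tgfb8: ΔΔCt = (36.69−15.50) − (31.51−15.20) = 21.19 − 16.31 = 4.88; fold change = 2^-4.88 = 0.034
Casp5: ΔΔCt = (22.42−15.50) − (26.68−15.20) = 6.92 − 11.48 = -4.56; fold change = 2^4.56 = 23.588
Bcl4: ΔΔCt = (35.68−15.50) − (31.29−15.20) = 20.18 − 16.09 = 4.09; fold change = 2^-4.09 = 0.059
Tgfb8 has the largest |ΔΔCt| = 4.88.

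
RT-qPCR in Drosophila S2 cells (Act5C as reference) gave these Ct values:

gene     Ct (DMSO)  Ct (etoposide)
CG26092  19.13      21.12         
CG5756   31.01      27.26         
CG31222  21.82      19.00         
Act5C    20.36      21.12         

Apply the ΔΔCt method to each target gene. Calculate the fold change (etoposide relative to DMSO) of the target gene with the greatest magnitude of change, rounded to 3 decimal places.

CG26092: ΔΔCt = (21.12−21.12) − (19.13−20.36) = 0.00 − (-1.23) = 1.23; fold change = 2^-1.23 = 0.426
CG5756: ΔΔCt = (27.26−21.12) − (31.01−20.36) = 6.14 − 10.65 = -4.51; fold change = 2^4.51 = 22.785
CG31222: ΔΔCt = (19.00−21.12) − (21.82−20.36) = -2.12 − 1.46 = -3.58; fold change = 2^3.58 = 11.959
CG5756 has the largest |ΔΔCt| = 4.51.

22.785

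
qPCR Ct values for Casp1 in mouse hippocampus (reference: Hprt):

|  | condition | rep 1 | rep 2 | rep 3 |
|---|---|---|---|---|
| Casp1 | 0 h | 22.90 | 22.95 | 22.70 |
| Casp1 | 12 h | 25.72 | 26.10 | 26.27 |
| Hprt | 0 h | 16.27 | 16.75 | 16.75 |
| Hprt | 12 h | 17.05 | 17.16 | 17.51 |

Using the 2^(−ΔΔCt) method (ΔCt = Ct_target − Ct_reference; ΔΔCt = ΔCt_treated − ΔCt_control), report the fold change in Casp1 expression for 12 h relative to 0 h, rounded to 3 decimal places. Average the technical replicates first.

0.173

Mean Ct: Casp1 0 h 22.850; Casp1 12 h 26.030; Hprt 0 h 16.590; Hprt 12 h 17.240
ΔCt(0 h) = 22.850 − 16.590 = 6.260
ΔCt(12 h) = 26.030 − 17.240 = 8.790
ΔΔCt = 8.790 − 6.260 = 2.530
Fold change = 2^(−2.530) = 0.1731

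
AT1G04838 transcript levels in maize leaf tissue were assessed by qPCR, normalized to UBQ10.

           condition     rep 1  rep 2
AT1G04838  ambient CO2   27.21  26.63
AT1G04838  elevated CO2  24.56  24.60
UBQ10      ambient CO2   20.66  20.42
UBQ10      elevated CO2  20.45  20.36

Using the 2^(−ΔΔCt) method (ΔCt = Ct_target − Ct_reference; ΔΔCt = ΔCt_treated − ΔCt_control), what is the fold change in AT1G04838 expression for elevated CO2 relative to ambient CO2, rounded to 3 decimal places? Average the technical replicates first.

4.611

Mean Ct: AT1G04838 ambient CO2 26.920; AT1G04838 elevated CO2 24.580; UBQ10 ambient CO2 20.540; UBQ10 elevated CO2 20.405
ΔCt(ambient CO2) = 26.920 − 20.540 = 6.380
ΔCt(elevated CO2) = 24.580 − 20.405 = 4.175
ΔΔCt = 4.175 − 6.380 = -2.205
Fold change = 2^(−(-2.205)) = 2^2.205 = 4.6107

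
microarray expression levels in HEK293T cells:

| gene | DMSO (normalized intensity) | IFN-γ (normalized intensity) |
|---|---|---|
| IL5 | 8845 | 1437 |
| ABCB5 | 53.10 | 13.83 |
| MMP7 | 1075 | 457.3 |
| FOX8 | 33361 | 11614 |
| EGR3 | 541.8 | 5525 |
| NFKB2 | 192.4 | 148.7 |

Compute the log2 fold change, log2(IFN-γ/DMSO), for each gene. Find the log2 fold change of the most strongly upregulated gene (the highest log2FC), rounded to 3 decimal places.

3.350

log2(1437/8845) = -2.622  (IL5)
log2(13.83/53.10) = -1.941  (ABCB5)
log2(457.3/1075) = -1.233  (MMP7)
log2(11614/33361) = -1.522  (FOX8)
log2(5525/541.8) = 3.350  (EGR3)
log2(148.7/192.4) = -0.372  (NFKB2)
EGR3 is most strongly upregulated.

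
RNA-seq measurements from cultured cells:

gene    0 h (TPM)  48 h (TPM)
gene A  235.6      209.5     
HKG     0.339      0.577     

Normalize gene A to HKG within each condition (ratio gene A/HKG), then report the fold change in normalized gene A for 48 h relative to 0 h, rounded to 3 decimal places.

gene A/HKG (0 h) = 235.6 / 0.339 = 694.99
gene A/HKG (48 h) = 209.5 / 0.577 = 363.08
Fold change = 363.08 / 694.99 = 0.5224

0.522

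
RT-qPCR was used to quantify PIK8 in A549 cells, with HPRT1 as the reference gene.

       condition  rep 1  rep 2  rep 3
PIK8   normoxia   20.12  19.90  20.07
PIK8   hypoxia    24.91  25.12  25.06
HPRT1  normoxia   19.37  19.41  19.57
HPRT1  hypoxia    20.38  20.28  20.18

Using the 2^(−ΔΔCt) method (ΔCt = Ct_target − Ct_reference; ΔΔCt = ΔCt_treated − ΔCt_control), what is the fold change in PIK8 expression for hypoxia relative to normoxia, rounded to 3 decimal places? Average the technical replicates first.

0.056

Mean Ct: PIK8 normoxia 20.030; PIK8 hypoxia 25.030; HPRT1 normoxia 19.450; HPRT1 hypoxia 20.280
ΔCt(normoxia) = 20.030 − 19.450 = 0.580
ΔCt(hypoxia) = 25.030 − 20.280 = 4.750
ΔΔCt = 4.750 − 0.580 = 4.170
Fold change = 2^(−4.170) = 0.0556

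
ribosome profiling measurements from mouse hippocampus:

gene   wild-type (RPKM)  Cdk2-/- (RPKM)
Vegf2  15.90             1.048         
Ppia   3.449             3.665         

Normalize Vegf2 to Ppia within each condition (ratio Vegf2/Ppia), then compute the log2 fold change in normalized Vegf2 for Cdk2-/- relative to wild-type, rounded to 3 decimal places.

Vegf2/Ppia (wild-type) = 15.90 / 3.449 = 4.61
Vegf2/Ppia (Cdk2-/-) = 1.048 / 3.665 = 0.28595
Fold change = 0.28595 / 4.61 = 0.0620
log2(0.0620) = -4.0110

-4.011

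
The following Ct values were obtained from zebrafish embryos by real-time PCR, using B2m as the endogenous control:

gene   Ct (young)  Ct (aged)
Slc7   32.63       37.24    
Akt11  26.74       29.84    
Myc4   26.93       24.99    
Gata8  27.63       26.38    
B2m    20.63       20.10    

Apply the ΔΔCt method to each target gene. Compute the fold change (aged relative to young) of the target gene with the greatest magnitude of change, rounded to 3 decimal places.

0.028

Slc7: ΔΔCt = (37.24−20.10) − (32.63−20.63) = 17.14 − 12.00 = 5.14; fold change = 2^-5.14 = 0.028
Akt11: ΔΔCt = (29.84−20.10) − (26.74−20.63) = 9.74 − 6.11 = 3.63; fold change = 2^-3.63 = 0.081
Myc4: ΔΔCt = (24.99−20.10) − (26.93−20.63) = 4.89 − 6.30 = -1.41; fold change = 2^1.41 = 2.657
Gata8: ΔΔCt = (26.38−20.10) − (27.63−20.63) = 6.28 − 7.00 = -0.72; fold change = 2^0.72 = 1.647
Slc7 has the largest |ΔΔCt| = 5.14.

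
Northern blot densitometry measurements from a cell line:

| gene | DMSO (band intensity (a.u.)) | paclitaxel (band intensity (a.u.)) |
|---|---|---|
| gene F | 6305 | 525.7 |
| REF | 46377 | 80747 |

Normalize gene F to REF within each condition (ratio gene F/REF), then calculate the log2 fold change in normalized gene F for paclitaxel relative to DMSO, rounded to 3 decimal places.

-4.384

gene F/REF (DMSO) = 6305 / 46377 = 0.13595
gene F/REF (paclitaxel) = 525.7 / 80747 = 0.0065105
Fold change = 0.0065105 / 0.13595 = 0.0479
log2(0.0479) = -4.3842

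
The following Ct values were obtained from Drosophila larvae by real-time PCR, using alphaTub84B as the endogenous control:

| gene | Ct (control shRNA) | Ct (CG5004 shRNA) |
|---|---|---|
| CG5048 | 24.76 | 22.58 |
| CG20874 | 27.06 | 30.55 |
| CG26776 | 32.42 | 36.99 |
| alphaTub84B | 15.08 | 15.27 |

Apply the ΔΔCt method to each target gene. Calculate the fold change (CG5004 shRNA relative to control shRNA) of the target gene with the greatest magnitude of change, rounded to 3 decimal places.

0.048

CG5048: ΔΔCt = (22.58−15.27) − (24.76−15.08) = 7.31 − 9.68 = -2.37; fold change = 2^2.37 = 5.169
CG20874: ΔΔCt = (30.55−15.27) − (27.06−15.08) = 15.28 − 11.98 = 3.30; fold change = 2^-3.30 = 0.102
CG26776: ΔΔCt = (36.99−15.27) − (32.42−15.08) = 21.72 − 17.34 = 4.38; fold change = 2^-4.38 = 0.048
CG26776 has the largest |ΔΔCt| = 4.38.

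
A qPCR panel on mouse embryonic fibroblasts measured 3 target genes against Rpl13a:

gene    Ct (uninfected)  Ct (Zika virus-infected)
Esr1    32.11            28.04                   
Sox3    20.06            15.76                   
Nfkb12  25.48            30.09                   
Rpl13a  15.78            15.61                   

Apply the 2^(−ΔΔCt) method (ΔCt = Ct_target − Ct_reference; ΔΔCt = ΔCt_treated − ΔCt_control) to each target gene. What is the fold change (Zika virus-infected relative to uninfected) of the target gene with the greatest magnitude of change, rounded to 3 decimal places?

Esr1: ΔΔCt = (28.04−15.61) − (32.11−15.78) = 12.43 − 16.33 = -3.90; fold change = 2^3.90 = 14.929
Sox3: ΔΔCt = (15.76−15.61) − (20.06−15.78) = 0.15 − 4.28 = -4.13; fold change = 2^4.13 = 17.509
Nfkb12: ΔΔCt = (30.09−15.61) − (25.48−15.78) = 14.48 − 9.70 = 4.78; fold change = 2^-4.78 = 0.036
Nfkb12 has the largest |ΔΔCt| = 4.78.

0.036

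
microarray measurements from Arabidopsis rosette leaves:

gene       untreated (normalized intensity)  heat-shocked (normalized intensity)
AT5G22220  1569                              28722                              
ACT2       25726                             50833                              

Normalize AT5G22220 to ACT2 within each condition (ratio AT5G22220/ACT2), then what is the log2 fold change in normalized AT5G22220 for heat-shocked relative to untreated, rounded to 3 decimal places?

AT5G22220/ACT2 (untreated) = 1569 / 25726 = 0.060989
AT5G22220/ACT2 (heat-shocked) = 28722 / 50833 = 0.56503
Fold change = 0.56503 / 0.060989 = 9.2644
log2(9.2644) = 3.2117

3.212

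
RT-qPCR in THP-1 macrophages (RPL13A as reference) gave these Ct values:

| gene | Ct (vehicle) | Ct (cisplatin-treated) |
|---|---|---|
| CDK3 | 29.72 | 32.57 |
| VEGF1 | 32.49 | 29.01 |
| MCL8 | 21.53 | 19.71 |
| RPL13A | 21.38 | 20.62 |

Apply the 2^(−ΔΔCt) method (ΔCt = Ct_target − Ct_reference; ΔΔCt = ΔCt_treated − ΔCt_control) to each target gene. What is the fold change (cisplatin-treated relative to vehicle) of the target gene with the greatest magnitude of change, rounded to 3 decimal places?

0.082

CDK3: ΔΔCt = (32.57−20.62) − (29.72−21.38) = 11.95 − 8.34 = 3.61; fold change = 2^-3.61 = 0.082
VEGF1: ΔΔCt = (29.01−20.62) − (32.49−21.38) = 8.39 − 11.11 = -2.72; fold change = 2^2.72 = 6.589
MCL8: ΔΔCt = (19.71−20.62) − (21.53−21.38) = -0.91 − 0.15 = -1.06; fold change = 2^1.06 = 2.085
CDK3 has the largest |ΔΔCt| = 3.61.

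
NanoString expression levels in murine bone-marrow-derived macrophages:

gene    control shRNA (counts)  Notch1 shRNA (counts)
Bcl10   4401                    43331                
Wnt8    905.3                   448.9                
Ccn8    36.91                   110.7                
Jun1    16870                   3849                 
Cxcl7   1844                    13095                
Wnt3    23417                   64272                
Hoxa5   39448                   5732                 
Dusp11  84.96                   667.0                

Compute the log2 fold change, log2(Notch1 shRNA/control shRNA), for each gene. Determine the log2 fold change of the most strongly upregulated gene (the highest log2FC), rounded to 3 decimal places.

log2(43331/4401) = 3.299  (Bcl10)
log2(448.9/905.3) = -1.012  (Wnt8)
log2(110.7/36.91) = 1.585  (Ccn8)
log2(3849/16870) = -2.132  (Jun1)
log2(13095/1844) = 2.828  (Cxcl7)
log2(64272/23417) = 1.457  (Wnt3)
log2(5732/39448) = -2.783  (Hoxa5)
log2(667.0/84.96) = 2.973  (Dusp11)
Bcl10 is most strongly upregulated.

3.299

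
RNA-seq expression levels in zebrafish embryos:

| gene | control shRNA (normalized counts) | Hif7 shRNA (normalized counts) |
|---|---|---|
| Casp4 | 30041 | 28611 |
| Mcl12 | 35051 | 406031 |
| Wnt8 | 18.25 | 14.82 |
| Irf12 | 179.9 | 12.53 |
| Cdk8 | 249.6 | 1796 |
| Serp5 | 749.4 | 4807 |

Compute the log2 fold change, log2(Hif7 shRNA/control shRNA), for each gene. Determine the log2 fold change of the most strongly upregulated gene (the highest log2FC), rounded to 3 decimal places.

3.534

log2(28611/30041) = -0.070  (Casp4)
log2(406031/35051) = 3.534  (Mcl12)
log2(14.82/18.25) = -0.300  (Wnt8)
log2(12.53/179.9) = -3.844  (Irf12)
log2(1796/249.6) = 2.847  (Cdk8)
log2(4807/749.4) = 2.681  (Serp5)
Mcl12 is most strongly upregulated.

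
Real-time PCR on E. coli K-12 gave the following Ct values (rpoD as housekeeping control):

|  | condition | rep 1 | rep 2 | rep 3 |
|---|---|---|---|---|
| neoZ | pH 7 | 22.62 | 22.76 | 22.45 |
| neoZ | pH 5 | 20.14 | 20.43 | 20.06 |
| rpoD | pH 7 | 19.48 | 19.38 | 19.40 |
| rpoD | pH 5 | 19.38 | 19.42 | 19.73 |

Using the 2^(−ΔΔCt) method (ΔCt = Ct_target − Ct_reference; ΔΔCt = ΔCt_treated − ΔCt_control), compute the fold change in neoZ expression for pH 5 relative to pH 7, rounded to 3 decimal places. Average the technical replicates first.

Mean Ct: neoZ pH 7 22.610; neoZ pH 5 20.210; rpoD pH 7 19.420; rpoD pH 5 19.510
ΔCt(pH 7) = 22.610 − 19.420 = 3.190
ΔCt(pH 5) = 20.210 − 19.510 = 0.700
ΔΔCt = 0.700 − 3.190 = -2.490
Fold change = 2^(−(-2.490)) = 2^2.490 = 5.6178

5.618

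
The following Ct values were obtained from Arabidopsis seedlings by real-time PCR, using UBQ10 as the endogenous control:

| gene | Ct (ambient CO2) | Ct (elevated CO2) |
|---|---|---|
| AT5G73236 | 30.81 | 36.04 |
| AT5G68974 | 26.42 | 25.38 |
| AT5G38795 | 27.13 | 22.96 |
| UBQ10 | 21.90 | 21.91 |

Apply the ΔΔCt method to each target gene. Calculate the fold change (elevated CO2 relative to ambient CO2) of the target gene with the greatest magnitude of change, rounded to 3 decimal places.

AT5G73236: ΔΔCt = (36.04−21.91) − (30.81−21.90) = 14.13 − 8.91 = 5.22; fold change = 2^-5.22 = 0.027
AT5G68974: ΔΔCt = (25.38−21.91) − (26.42−21.90) = 3.47 − 4.52 = -1.05; fold change = 2^1.05 = 2.071
AT5G38795: ΔΔCt = (22.96−21.91) − (27.13−21.90) = 1.05 − 5.23 = -4.18; fold change = 2^4.18 = 18.126
AT5G73236 has the largest |ΔΔCt| = 5.22.

0.027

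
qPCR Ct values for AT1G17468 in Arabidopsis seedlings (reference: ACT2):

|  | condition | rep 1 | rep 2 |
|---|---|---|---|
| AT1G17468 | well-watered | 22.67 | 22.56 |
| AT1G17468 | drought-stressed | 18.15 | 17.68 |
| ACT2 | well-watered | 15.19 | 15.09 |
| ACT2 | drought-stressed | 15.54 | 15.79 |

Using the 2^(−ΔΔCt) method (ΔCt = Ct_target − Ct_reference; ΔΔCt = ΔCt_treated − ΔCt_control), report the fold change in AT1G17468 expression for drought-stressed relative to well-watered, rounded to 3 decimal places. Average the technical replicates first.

Mean Ct: AT1G17468 well-watered 22.615; AT1G17468 drought-stressed 17.915; ACT2 well-watered 15.140; ACT2 drought-stressed 15.665
ΔCt(well-watered) = 22.615 − 15.140 = 7.475
ΔCt(drought-stressed) = 17.915 − 15.665 = 2.250
ΔΔCt = 2.250 − 7.475 = -5.225
Fold change = 2^(−(-5.225)) = 2^5.225 = 37.4009

37.401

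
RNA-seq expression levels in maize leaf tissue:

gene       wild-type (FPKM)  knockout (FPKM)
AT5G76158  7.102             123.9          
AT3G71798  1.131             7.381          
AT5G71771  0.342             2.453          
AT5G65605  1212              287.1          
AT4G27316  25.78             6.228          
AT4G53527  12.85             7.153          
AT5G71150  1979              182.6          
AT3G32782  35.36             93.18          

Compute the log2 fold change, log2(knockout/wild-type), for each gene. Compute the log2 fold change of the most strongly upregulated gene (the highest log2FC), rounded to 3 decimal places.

log2(123.9/7.102) = 4.125  (AT5G76158)
log2(7.381/1.131) = 2.706  (AT3G71798)
log2(2.453/0.342) = 2.842  (AT5G71771)
log2(287.1/1212) = -2.078  (AT5G65605)
log2(6.228/25.78) = -2.049  (AT4G27316)
log2(7.153/12.85) = -0.845  (AT4G53527)
log2(182.6/1979) = -3.438  (AT5G71150)
log2(93.18/35.36) = 1.398  (AT3G32782)
AT5G76158 is most strongly upregulated.

4.125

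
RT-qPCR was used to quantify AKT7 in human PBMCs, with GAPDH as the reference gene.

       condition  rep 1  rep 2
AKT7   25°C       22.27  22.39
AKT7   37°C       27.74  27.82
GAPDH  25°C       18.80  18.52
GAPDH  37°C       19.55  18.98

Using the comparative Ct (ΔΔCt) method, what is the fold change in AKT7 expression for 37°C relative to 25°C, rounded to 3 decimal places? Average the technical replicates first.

Mean Ct: AKT7 25°C 22.330; AKT7 37°C 27.780; GAPDH 25°C 18.660; GAPDH 37°C 19.265
ΔCt(25°C) = 22.330 − 18.660 = 3.670
ΔCt(37°C) = 27.780 − 19.265 = 8.515
ΔΔCt = 8.515 − 3.670 = 4.845
Fold change = 2^(−4.845) = 0.0348

0.035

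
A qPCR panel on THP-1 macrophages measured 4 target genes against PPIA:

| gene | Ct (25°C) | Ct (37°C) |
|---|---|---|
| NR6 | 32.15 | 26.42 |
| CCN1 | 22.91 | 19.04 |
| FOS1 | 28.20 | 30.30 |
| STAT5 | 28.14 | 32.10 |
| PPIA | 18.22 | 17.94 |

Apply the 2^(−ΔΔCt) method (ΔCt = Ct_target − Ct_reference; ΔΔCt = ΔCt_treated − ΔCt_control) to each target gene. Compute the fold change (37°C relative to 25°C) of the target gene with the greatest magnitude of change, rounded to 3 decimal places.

NR6: ΔΔCt = (26.42−17.94) − (32.15−18.22) = 8.48 − 13.93 = -5.45; fold change = 2^5.45 = 43.713
CCN1: ΔΔCt = (19.04−17.94) − (22.91−18.22) = 1.10 − 4.69 = -3.59; fold change = 2^3.59 = 12.042
FOS1: ΔΔCt = (30.30−17.94) − (28.20−18.22) = 12.36 − 9.98 = 2.38; fold change = 2^-2.38 = 0.192
STAT5: ΔΔCt = (32.10−17.94) − (28.14−18.22) = 14.16 − 9.92 = 4.24; fold change = 2^-4.24 = 0.053
NR6 has the largest |ΔΔCt| = 5.45.

43.713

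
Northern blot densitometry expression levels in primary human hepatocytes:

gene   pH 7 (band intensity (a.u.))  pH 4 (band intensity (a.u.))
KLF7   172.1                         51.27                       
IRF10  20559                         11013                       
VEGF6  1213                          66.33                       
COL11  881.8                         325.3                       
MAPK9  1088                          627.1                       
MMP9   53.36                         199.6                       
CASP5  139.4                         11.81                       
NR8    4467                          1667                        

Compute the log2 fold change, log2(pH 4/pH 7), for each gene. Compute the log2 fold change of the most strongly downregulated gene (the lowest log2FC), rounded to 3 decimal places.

-4.193

log2(51.27/172.1) = -1.747  (KLF7)
log2(11013/20559) = -0.901  (IRF10)
log2(66.33/1213) = -4.193  (VEGF6)
log2(325.3/881.8) = -1.439  (COL11)
log2(627.1/1088) = -0.795  (MAPK9)
log2(199.6/53.36) = 1.903  (MMP9)
log2(11.81/139.4) = -3.561  (CASP5)
log2(1667/4467) = -1.422  (NR8)
VEGF6 is most strongly downregulated.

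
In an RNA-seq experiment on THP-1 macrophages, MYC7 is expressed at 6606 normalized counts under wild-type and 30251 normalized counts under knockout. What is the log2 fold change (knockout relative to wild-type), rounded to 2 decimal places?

Fold change = 30251 / 6606 = 4.5793
log2(4.5793) = 2.195

2.20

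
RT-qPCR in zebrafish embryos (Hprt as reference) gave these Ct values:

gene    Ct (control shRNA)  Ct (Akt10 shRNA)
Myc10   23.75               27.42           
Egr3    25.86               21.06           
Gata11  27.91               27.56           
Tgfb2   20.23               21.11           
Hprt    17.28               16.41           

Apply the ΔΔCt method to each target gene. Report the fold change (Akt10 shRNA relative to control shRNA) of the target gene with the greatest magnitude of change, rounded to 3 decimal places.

Myc10: ΔΔCt = (27.42−16.41) − (23.75−17.28) = 11.01 − 6.47 = 4.54; fold change = 2^-4.54 = 0.043
Egr3: ΔΔCt = (21.06−16.41) − (25.86−17.28) = 4.65 − 8.58 = -3.93; fold change = 2^3.93 = 15.242
Gata11: ΔΔCt = (27.56−16.41) − (27.91−17.28) = 11.15 − 10.63 = 0.52; fold change = 2^-0.52 = 0.697
Tgfb2: ΔΔCt = (21.11−16.41) − (20.23−17.28) = 4.70 − 2.95 = 1.75; fold change = 2^-1.75 = 0.297
Myc10 has the largest |ΔΔCt| = 4.54.

0.043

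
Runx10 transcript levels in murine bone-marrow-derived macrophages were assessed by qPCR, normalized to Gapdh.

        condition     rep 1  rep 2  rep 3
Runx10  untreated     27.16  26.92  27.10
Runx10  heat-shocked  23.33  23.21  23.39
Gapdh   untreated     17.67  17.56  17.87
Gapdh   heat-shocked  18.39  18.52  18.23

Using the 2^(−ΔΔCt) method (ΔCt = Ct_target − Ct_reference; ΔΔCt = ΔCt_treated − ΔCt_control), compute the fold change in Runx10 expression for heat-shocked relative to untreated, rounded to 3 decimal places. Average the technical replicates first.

21.556

Mean Ct: Runx10 untreated 27.060; Runx10 heat-shocked 23.310; Gapdh untreated 17.700; Gapdh heat-shocked 18.380
ΔCt(untreated) = 27.060 − 17.700 = 9.360
ΔCt(heat-shocked) = 23.310 − 18.380 = 4.930
ΔΔCt = 4.930 − 9.360 = -4.430
Fold change = 2^(−(-4.430)) = 2^4.430 = 21.5557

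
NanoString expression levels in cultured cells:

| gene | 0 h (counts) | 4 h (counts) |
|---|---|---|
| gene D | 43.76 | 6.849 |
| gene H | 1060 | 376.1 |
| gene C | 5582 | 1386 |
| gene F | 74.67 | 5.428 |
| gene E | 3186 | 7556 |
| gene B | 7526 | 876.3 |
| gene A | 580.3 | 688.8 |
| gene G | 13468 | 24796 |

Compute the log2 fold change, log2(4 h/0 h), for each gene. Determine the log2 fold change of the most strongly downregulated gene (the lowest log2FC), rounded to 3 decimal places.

-3.782

log2(6.849/43.76) = -2.676  (gene D)
log2(376.1/1060) = -1.495  (gene H)
log2(1386/5582) = -2.010  (gene C)
log2(5.428/74.67) = -3.782  (gene F)
log2(7556/3186) = 1.246  (gene E)
log2(876.3/7526) = -3.102  (gene B)
log2(688.8/580.3) = 0.247  (gene A)
log2(24796/13468) = 0.881  (gene G)
gene F is most strongly downregulated.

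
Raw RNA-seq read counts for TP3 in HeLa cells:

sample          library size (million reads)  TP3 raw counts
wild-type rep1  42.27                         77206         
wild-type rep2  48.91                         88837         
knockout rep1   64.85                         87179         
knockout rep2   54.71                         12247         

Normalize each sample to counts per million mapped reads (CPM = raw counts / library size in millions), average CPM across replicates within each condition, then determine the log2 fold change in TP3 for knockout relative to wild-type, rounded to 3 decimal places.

CPM(wild-type rep1) = 77206 / 42.27 = 1826.4963
CPM(wild-type rep2) = 88837 / 48.91 = 1816.3361
CPM(knockout rep1) = 87179 / 64.85 = 1344.3177
CPM(knockout rep2) = 12247 / 54.71 = 223.8530
mean CPM(wild-type) = 1821.4162; mean CPM(knockout) = 784.0853
Fold change = 784.0853 / 1821.4162 = 0.43048
log2(0.43048) = -1.2160

-1.216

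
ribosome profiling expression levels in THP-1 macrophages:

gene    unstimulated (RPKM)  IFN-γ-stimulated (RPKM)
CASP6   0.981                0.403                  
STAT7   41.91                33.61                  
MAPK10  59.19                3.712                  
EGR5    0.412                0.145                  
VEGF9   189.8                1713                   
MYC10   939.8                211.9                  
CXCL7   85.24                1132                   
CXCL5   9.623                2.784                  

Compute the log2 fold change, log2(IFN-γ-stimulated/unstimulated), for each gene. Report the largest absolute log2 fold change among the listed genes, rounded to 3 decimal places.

3.995

log2(0.403/0.981) = -1.283  (CASP6)
log2(33.61/41.91) = -0.318  (STAT7)
log2(3.712/59.19) = -3.995  (MAPK10)
log2(0.145/0.412) = -1.507  (EGR5)
log2(1713/189.8) = 3.174  (VEGF9)
log2(211.9/939.8) = -2.149  (MYC10)
log2(1132/85.24) = 3.731  (CXCL7)
log2(2.784/9.623) = -1.789  (CXCL5)
The largest magnitude belongs to MAPK10.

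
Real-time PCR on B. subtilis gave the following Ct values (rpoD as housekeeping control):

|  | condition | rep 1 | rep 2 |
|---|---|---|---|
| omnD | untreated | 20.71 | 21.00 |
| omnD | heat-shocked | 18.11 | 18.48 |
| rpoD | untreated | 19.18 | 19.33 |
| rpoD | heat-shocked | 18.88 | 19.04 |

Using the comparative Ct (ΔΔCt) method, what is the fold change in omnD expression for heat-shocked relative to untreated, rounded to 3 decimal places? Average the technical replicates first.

4.807

Mean Ct: omnD untreated 20.855; omnD heat-shocked 18.295; rpoD untreated 19.255; rpoD heat-shocked 18.960
ΔCt(untreated) = 20.855 − 19.255 = 1.600
ΔCt(heat-shocked) = 18.295 − 18.960 = -0.665
ΔΔCt = -0.665 − 1.600 = -2.265
Fold change = 2^(−(-2.265)) = 2^2.265 = 4.8065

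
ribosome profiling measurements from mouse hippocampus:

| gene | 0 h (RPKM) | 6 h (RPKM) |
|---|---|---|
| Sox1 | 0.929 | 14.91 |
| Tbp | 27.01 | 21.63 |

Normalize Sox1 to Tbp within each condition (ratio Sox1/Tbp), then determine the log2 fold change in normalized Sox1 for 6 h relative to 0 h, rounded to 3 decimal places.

4.325

Sox1/Tbp (0 h) = 0.929 / 27.01 = 0.034395
Sox1/Tbp (6 h) = 14.91 / 21.63 = 0.68932
Fold change = 0.68932 / 0.034395 = 20.0415
log2(20.0415) = 4.3249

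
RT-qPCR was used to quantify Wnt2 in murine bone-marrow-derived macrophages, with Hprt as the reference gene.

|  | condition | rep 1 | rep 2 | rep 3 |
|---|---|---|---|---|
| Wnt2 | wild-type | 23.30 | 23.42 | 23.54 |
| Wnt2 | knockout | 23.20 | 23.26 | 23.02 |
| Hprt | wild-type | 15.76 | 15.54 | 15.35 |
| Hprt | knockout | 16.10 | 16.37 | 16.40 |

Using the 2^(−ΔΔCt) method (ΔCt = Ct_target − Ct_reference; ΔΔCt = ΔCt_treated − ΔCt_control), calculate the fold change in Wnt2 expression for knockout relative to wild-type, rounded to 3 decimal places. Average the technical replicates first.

2.000

Mean Ct: Wnt2 wild-type 23.420; Wnt2 knockout 23.160; Hprt wild-type 15.550; Hprt knockout 16.290
ΔCt(wild-type) = 23.420 − 15.550 = 7.870
ΔCt(knockout) = 23.160 − 16.290 = 6.870
ΔΔCt = 6.870 − 7.870 = -1.000
Fold change = 2^(−(-1.000)) = 2^1.000 = 2.0000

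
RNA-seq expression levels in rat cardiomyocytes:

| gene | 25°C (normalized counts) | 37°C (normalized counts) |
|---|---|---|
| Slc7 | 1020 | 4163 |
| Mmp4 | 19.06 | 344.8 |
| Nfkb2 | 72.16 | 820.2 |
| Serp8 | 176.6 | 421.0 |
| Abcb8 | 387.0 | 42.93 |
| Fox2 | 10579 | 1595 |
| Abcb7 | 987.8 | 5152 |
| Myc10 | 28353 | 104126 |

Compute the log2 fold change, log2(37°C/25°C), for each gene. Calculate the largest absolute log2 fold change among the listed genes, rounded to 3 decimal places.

4.177

log2(4163/1020) = 2.029  (Slc7)
log2(344.8/19.06) = 4.177  (Mmp4)
log2(820.2/72.16) = 3.507  (Nfkb2)
log2(421.0/176.6) = 1.253  (Serp8)
log2(42.93/387.0) = -3.172  (Abcb8)
log2(1595/10579) = -2.730  (Fox2)
log2(5152/987.8) = 2.383  (Abcb7)
log2(104126/28353) = 1.877  (Myc10)
The largest magnitude belongs to Mmp4.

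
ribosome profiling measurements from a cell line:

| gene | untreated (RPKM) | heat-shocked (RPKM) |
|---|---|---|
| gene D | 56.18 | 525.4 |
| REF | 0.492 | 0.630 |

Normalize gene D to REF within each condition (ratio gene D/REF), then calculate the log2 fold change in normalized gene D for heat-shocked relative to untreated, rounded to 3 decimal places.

gene D/REF (untreated) = 56.18 / 0.492 = 114.19
gene D/REF (heat-shocked) = 525.4 / 0.630 = 833.97
Fold change = 833.97 / 114.19 = 7.3035
log2(7.3035) = 2.8686

2.869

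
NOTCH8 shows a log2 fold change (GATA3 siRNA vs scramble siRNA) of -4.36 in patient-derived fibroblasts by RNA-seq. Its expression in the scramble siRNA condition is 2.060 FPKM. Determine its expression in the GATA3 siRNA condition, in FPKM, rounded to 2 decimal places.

0.10

Fold change = 2^(-4.36) = 0.0487
GATA3 siRNA expression = 2.060 × 0.0487 = 0.10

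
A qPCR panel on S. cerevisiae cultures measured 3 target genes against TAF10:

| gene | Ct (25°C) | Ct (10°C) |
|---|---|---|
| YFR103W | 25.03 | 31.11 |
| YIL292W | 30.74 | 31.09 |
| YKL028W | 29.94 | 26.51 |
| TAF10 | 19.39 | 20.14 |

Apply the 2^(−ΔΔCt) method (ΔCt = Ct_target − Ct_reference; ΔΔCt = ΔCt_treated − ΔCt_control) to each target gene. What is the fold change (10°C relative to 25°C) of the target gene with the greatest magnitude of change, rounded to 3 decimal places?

0.025

YFR103W: ΔΔCt = (31.11−20.14) − (25.03−19.39) = 10.97 − 5.64 = 5.33; fold change = 2^-5.33 = 0.025
YIL292W: ΔΔCt = (31.09−20.14) − (30.74−19.39) = 10.95 − 11.35 = -0.40; fold change = 2^0.40 = 1.320
YKL028W: ΔΔCt = (26.51−20.14) − (29.94−19.39) = 6.37 − 10.55 = -4.18; fold change = 2^4.18 = 18.126
YFR103W has the largest |ΔΔCt| = 5.33.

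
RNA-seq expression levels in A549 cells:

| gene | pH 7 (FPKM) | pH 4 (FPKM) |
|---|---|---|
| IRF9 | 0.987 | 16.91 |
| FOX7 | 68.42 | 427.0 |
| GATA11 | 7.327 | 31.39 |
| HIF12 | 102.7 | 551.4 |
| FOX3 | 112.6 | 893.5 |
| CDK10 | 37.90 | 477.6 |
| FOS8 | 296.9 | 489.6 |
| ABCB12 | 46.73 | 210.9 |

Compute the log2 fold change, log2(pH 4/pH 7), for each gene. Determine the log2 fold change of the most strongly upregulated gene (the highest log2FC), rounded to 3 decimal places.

4.099

log2(16.91/0.987) = 4.099  (IRF9)
log2(427.0/68.42) = 2.642  (FOX7)
log2(31.39/7.327) = 2.099  (GATA11)
log2(551.4/102.7) = 2.425  (HIF12)
log2(893.5/112.6) = 2.988  (FOX3)
log2(477.6/37.90) = 3.656  (CDK10)
log2(489.6/296.9) = 0.722  (FOS8)
log2(210.9/46.73) = 2.174  (ABCB12)
IRF9 is most strongly upregulated.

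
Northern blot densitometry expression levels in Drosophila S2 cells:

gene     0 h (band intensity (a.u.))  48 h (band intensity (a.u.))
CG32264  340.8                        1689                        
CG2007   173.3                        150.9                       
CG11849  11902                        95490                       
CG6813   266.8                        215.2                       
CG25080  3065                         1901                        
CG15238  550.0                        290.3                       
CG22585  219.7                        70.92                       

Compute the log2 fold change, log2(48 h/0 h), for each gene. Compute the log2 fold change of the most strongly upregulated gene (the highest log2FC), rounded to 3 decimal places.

log2(1689/340.8) = 2.309  (CG32264)
log2(150.9/173.3) = -0.200  (CG2007)
log2(95490/11902) = 3.004  (CG11849)
log2(215.2/266.8) = -0.310  (CG6813)
log2(1901/3065) = -0.689  (CG25080)
log2(290.3/550.0) = -0.922  (CG15238)
log2(70.92/219.7) = -1.631  (CG22585)
CG11849 is most strongly upregulated.

3.004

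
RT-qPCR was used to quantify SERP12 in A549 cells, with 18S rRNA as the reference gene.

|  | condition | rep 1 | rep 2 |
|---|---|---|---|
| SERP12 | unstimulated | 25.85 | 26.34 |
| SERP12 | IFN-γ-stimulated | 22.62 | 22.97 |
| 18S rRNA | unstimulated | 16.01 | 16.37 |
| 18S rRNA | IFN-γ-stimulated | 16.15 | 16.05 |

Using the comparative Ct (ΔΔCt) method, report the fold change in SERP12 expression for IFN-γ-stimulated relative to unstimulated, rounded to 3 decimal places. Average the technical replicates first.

9.254

Mean Ct: SERP12 unstimulated 26.095; SERP12 IFN-γ-stimulated 22.795; 18S rRNA unstimulated 16.190; 18S rRNA IFN-γ-stimulated 16.100
ΔCt(unstimulated) = 26.095 − 16.190 = 9.905
ΔCt(IFN-γ-stimulated) = 22.795 − 16.100 = 6.695
ΔΔCt = 6.695 − 9.905 = -3.210
Fold change = 2^(−(-3.210)) = 2^3.210 = 9.2535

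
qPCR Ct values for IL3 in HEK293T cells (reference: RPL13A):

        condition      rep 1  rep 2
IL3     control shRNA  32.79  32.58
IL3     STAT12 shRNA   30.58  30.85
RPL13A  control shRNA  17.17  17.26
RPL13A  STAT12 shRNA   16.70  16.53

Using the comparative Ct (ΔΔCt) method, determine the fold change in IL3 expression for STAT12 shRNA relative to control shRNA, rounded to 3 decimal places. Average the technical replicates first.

Mean Ct: IL3 control shRNA 32.685; IL3 STAT12 shRNA 30.715; RPL13A control shRNA 17.215; RPL13A STAT12 shRNA 16.615
ΔCt(control shRNA) = 32.685 − 17.215 = 15.470
ΔCt(STAT12 shRNA) = 30.715 − 16.615 = 14.100
ΔΔCt = 14.100 − 15.470 = -1.370
Fold change = 2^(−(-1.370)) = 2^1.370 = 2.5847

2.585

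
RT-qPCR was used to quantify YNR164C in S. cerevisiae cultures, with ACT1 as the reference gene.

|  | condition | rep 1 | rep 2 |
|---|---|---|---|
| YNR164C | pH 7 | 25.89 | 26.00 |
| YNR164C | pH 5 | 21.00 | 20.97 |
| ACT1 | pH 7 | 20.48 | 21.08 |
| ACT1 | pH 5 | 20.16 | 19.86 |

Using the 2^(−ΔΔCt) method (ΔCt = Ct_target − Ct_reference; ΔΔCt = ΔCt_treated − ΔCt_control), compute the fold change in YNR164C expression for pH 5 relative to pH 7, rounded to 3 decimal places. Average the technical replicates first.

18.252

Mean Ct: YNR164C pH 7 25.945; YNR164C pH 5 20.985; ACT1 pH 7 20.780; ACT1 pH 5 20.010
ΔCt(pH 7) = 25.945 − 20.780 = 5.165
ΔCt(pH 5) = 20.985 − 20.010 = 0.975
ΔΔCt = 0.975 − 5.165 = -4.190
Fold change = 2^(−(-4.190)) = 2^4.190 = 18.2522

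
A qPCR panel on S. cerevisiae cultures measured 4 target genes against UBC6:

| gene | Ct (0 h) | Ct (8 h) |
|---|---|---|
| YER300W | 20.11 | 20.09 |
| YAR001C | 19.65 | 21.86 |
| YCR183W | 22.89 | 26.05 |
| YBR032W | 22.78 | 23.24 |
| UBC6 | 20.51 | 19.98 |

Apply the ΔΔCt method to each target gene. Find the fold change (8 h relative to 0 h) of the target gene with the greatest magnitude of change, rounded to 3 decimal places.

YER300W: ΔΔCt = (20.09−19.98) − (20.11−20.51) = 0.11 − (-0.40) = 0.51; fold change = 2^-0.51 = 0.702
YAR001C: ΔΔCt = (21.86−19.98) − (19.65−20.51) = 1.88 − (-0.86) = 2.74; fold change = 2^-2.74 = 0.150
YCR183W: ΔΔCt = (26.05−19.98) − (22.89−20.51) = 6.07 − 2.38 = 3.69; fold change = 2^-3.69 = 0.077
YBR032W: ΔΔCt = (23.24−19.98) − (22.78−20.51) = 3.26 − 2.27 = 0.99; fold change = 2^-0.99 = 0.503
YCR183W has the largest |ΔΔCt| = 3.69.

0.077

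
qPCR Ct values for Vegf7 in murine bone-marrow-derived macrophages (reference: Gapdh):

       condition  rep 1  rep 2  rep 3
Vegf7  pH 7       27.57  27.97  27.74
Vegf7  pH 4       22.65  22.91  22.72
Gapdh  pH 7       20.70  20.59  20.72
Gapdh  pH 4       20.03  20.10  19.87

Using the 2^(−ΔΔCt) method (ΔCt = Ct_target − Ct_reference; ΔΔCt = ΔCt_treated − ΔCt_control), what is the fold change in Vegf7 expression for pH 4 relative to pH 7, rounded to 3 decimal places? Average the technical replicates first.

Mean Ct: Vegf7 pH 7 27.760; Vegf7 pH 4 22.760; Gapdh pH 7 20.670; Gapdh pH 4 20.000
ΔCt(pH 7) = 27.760 − 20.670 = 7.090
ΔCt(pH 4) = 22.760 − 20.000 = 2.760
ΔΔCt = 2.760 − 7.090 = -4.330
Fold change = 2^(−(-4.330)) = 2^4.330 = 20.1122

20.112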